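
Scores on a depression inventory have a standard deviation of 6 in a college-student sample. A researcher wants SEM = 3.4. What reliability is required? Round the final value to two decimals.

r = 1 − (3.4000/6)² ≈ 1 − 0.3211 ≈ 0.6789

0.68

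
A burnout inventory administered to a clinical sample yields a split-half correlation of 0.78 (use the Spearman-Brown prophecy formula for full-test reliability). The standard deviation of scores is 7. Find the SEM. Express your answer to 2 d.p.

r_full = 2·0.78 / (1 + 0.78) ≃ 0.8764
SEM = 7.0000 × √(1 − 0.8764) = 7.0000 × √0.1236 ≃ 7.0000 × 0.3516 ≃ 2.4609

2.46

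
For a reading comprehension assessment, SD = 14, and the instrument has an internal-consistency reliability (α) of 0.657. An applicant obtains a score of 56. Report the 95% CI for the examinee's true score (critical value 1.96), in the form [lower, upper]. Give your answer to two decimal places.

SEM = 14.0000 × √(1 − 0.6570) = 14.0000 × √0.3430 ≃ 14.0000 × 0.5857 ≃ 8.1993
1.96 × SEM ≃ 16.0706
95% CI: 56 ± 16.0706 = [39.9294, 72.0706]

[39.93, 72.07]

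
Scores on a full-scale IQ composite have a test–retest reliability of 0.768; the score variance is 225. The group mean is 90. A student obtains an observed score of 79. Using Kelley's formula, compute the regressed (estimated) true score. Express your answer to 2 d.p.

Estimated true score = 0.7680×79 + (1 − 0.7680)×90 ≈ 81.5520

81.55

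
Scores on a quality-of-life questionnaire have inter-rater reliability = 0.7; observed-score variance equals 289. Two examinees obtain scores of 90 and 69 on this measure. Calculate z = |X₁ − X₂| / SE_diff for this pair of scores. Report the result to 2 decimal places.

SD = √289 = 17.0000
SEM = 17.0000*√(1 − 0.7000) ≈ 9.3113
Standard error of the difference = 9.3113·√2 ≈ 13.1681
z = |90 − 69| / 13.1681 = 21 / 13.1681 ≈ 1.5948

1.59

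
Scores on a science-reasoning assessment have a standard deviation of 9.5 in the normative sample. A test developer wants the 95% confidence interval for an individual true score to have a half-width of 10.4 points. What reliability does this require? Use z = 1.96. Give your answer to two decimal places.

0.69

Required SEM = 10.4 / 1.96 ≈ 5.306
r = 1 − (SEM / SD)² = 1 − (5.306 / 9.5)² ≈ 1 − 0.312 ≈ 0.688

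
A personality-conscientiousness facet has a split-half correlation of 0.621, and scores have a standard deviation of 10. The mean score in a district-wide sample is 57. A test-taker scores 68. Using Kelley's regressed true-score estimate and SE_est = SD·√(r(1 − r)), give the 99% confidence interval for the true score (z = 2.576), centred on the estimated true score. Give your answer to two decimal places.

[54.53, 76.33]

Full-length reliability (Spearman-Brown) = 2(0.621)/(1+0.621) ≈ 0.7662
Estimated true score = 0.7662·68 + (1 − 0.7662)·57 ≈ 65.4281
SE_est = SD · √(r(1 − r)) = 10.0000 · √0.1791 ≈ 10.0000 · 0.4233 ≈ 4.2325
99% CI: 65.4281 ± 10.9029 ≈ (54.5252, 76.3311)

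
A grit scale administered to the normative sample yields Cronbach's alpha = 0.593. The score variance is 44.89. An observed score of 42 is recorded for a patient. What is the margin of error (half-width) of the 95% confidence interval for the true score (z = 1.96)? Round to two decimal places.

8.38

SD = √44.89 ≈ 6.7000
SEM = 6.7000*√(1 − 0.5930) ≈ 4.2744
Margin = 1.96 * 4.2744 ≈ 8.3778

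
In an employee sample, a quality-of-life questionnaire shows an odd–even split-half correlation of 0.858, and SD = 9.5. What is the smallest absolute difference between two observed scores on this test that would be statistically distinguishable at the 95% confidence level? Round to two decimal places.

7.28

Full-length reliability (Spearman-Brown) = 2(0.858)/(1+0.858) ≈ 0.9236
SEM = 9.5000 × √(1 − 0.9236) = 9.5000 × √0.0764 ≈ 9.5000 × 0.2765 ≈ 2.6263
SE_diff = SEM × √2 ≈ 2.6263 × 1.4142 ≈ 3.7142
Smallest detectable difference = 1.96×3.7142 ≈ 7.2797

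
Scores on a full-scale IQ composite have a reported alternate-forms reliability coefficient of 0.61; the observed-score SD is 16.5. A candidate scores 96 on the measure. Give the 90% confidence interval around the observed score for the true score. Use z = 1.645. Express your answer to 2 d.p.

SEM = 16.500*√(1 − 0.610) ≃ 10.304
Half-width = 1.645*10.304 ≃ 16.950
90% CI: 96 ± 16.950 = [79.050, 112.950]

[79.05, 112.95]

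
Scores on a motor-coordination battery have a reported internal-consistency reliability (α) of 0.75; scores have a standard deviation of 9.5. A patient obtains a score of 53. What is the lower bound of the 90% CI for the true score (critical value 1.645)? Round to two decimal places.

45.19

SEM = 9.500 · √(1 − 0.750) = 9.500 · √0.250 ≃ 9.500 · 0.500 ≃ 4.750
Margin = 1.645 · 4.750 ≃ 7.814
Lower limit = 53 − 7.814 ≃ 45.186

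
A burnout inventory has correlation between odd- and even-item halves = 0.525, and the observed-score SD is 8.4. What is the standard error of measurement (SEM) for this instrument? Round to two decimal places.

Spearman-Brown: r = 2(0.525) / (1 + 0.525) = 1.0500 / 1.5250 ≃ 0.6885
SEM = 8.4000 × √(1 − 0.6885) = 8.4000 × √0.3115 ≃ 8.4000 × 0.5581 ≃ 4.6880

4.69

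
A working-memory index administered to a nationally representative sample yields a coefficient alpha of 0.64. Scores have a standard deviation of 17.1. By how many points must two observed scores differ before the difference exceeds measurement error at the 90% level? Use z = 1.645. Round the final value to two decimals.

SEM = 17.100 * √(1 − 0.640) = 17.100 * √0.360 ≃ 17.100 * 0.600 ≃ 10.260
Standard error of the difference = 10.260·√2 ≃ 14.510
Smallest detectable difference = 1.645*14.510 ≃ 23.869

23.87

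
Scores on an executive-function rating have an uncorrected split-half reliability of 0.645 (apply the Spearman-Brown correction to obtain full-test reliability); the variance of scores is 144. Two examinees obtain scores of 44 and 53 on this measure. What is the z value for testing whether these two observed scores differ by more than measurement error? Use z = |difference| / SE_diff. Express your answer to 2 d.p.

1.14

SD = √144 = 12.000
r_full = 2·0.645 / (1 + 0.645) ≃ 0.784
The standard error of measurement is 12.000×√(1 − 0.784) ≃ 12.000×0.465 ≃ 5.575.
SE_diff = √2 × SEM ≃ 7.884
z = |44 − 53| / 7.884 = 9 / 7.884 ≃ 1.142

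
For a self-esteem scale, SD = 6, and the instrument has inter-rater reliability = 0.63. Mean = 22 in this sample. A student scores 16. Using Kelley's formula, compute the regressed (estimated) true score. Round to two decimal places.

T̂ = 0.630(16) + 0.370(22) ≈ 18.220

18.22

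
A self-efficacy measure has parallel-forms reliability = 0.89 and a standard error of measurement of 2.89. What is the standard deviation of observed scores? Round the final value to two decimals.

SD = SEM / √(1 − r) = 2.89 / √0.11000 ≈ 2.89 / 0.33166 ≈ 8.71368

8.71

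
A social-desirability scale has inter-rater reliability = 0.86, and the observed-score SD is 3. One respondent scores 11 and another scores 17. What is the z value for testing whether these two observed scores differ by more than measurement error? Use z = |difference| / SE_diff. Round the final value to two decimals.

3.78

SEM = 3.00000*√(1 − 0.86000) ≈ 1.12250
SE_diff = √2 * SEM ≈ 1.58745
z = |11 − 17| / 1.58745 = 6 / 1.58745 ≈ 3.77964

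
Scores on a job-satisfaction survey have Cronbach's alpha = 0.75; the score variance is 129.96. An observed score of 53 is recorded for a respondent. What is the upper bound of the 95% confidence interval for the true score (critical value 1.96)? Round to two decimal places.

64.17

SD = √129.96 ≃ 11.4000
SEM = 11.4000*√(1 − 0.7500) ≃ 5.7000
Half-width = 1.96*5.7000 ≃ 11.1720
Upper bound: 53 + 11.1720 = 64.1720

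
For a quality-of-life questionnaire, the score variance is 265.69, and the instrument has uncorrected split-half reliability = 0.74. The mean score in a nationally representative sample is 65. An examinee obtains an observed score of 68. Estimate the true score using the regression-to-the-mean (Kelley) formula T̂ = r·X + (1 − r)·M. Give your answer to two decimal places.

67.55

Spearman-Brown: r = 2(0.74) / (1 + 0.74) = 1.48000 / 1.74000 ≃ 0.85057
Estimated true score = 0.85057*68 + (1 − 0.85057)*65 ≃ 67.55172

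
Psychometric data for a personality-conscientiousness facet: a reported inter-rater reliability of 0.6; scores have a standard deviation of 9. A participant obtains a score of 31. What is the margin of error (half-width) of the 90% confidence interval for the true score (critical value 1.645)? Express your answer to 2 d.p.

9.36

SEM = 9.0000×√(1 − 0.6000) ≈ 5.6921
Margin = 1.645 × 5.6921 ≈ 9.3635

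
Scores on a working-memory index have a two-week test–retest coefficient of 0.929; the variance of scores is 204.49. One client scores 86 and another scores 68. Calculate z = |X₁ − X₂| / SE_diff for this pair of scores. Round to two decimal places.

SD = √204.49 ≃ 14.30000
SEM = 14.30000·√(1 − 0.92900) ≃ 3.81035
SE_diff = SEM · √2 ≃ 3.81035 · 1.41421 ≃ 5.38865
z = 18 / 5.38865 ≃ 3.34035

3.34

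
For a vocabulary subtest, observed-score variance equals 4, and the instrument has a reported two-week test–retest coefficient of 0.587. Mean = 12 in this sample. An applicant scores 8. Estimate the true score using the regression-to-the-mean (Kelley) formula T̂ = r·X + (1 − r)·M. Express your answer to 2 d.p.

9.65

Estimated true score = 0.58700×8 + (1 − 0.58700)×12 ≈ 9.65200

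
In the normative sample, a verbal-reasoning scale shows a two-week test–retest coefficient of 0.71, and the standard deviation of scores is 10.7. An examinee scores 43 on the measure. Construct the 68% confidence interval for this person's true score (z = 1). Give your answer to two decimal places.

The standard error of measurement is 10.700*√(1 − 0.710) ≈ 10.700*0.539 ≈ 5.762.
1 * SEM ≈ 5.762
Interval: (37.238, 48.762)

[37.24, 48.76]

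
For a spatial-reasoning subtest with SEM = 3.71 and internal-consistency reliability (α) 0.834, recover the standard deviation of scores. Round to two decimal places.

9.11

SD = SEM / √(1 − r) = 3.71 / √0.166 ≈ 3.71 / 0.407 ≈ 9.106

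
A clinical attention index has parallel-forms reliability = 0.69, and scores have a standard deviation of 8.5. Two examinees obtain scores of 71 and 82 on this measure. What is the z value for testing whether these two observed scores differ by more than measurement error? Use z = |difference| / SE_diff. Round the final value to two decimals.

1.64

SEM = 8.50000×√(1 − 0.69000) ≈ 4.73260
SE_diff = SEM × √2 ≈ 4.73260 × 1.41421 ≈ 6.69291
z = |71 − 82| / 6.69291 = 11 / 6.69291 ≈ 1.64353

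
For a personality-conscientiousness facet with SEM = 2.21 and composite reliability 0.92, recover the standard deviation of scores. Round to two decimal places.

SD = SEM / √(1 − r) = 2.21 / √0.0800 ≈ 2.21 / 0.2828 ≈ 7.8135

7.81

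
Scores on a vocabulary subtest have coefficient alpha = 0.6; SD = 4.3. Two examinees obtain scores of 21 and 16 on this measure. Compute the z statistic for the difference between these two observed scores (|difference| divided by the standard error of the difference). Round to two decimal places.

1.30

SEM = 4.300 * √(1 − 0.600) = 4.300 * √0.400 ≈ 4.300 * 0.632 ≈ 2.720
SE_diff = SEM * √2 ≈ 2.720 * 1.414 ≈ 3.846
z = |21 − 16| / 3.846 = 5 / 3.846 ≈ 1.300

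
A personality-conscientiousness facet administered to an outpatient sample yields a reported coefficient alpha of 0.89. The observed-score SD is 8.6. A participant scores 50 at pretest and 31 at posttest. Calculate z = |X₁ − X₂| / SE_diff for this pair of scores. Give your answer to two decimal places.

4.71

The standard error of measurement is 8.600·√(1 − 0.890) ≃ 8.600·0.332 ≃ 2.852.
Standard error of the difference = 2.852·√2 ≃ 4.034
z = |50 − 31| / 4.034 = 19 / 4.034 ≃ 4.710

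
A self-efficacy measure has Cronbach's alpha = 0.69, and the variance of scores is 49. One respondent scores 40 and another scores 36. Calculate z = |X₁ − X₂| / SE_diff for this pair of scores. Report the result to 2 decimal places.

SD = √49 = 7.000
SEM = 7.000 * √(1 − 0.690) = 7.000 * √0.310 ≈ 7.000 * 0.557 ≈ 3.897
Standard error of the difference = 3.897·√2 ≈ 5.512
z = |40 − 36| / 5.512 = 4 / 5.512 ≈ 0.726

0.73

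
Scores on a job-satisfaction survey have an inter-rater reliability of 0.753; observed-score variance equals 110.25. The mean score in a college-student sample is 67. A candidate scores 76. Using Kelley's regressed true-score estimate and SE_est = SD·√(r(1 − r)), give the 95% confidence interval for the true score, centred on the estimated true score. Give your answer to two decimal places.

[64.90, 82.65]

SD = √110.25 ≈ 10.500
T̂ = 0.753(76) + 0.247(67) ≈ 73.777
SE_est = SD · √(r(1 − r)) = 10.500 · √0.186 ≈ 10.500 · 0.431 ≈ 4.528
CI = 73.777 ± 1.96 · 4.528 → [64.902, 82.652]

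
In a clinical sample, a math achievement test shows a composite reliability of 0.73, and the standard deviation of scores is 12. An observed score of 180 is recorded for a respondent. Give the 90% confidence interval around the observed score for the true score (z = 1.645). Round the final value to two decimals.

[169.74, 190.26]

SEM = 12.0000*√(1 − 0.7300) ≈ 6.2354
Half-width = 1.645*6.2354 ≈ 10.2572
90% CI: 180 ± 10.2572 = [169.7428, 190.2572]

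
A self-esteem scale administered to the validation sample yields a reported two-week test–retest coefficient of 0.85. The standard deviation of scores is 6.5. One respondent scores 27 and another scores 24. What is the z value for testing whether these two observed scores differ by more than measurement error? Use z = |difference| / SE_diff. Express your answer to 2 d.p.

SEM = 6.5000 · √(1 − 0.8500) = 6.5000 · √0.1500 ≈ 6.5000 · 0.3873 ≈ 2.5174
SE_diff = SEM · √2 ≈ 2.5174 · 1.4142 ≈ 3.5602
z = 3 / 3.5602 ≈ 0.8427

0.84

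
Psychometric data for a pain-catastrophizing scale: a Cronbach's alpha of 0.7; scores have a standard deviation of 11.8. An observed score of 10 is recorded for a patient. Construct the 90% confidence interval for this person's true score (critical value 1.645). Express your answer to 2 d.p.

[-0.63, 20.63]

SEM = 11.8000 * √(1 − 0.7000) = 11.8000 * √0.3000 ≈ 11.8000 * 0.5477 ≈ 6.4631
Margin = 1.645 * 6.4631 ≈ 10.6318
90% CI: 10 ± 10.6318 = [-0.6318, 20.6318]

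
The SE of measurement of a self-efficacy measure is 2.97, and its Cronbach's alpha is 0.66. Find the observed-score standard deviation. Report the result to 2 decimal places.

5.09

σ = SEM·(1 − r)^(−1/2) ≈ 2.97·1.7150 ≈ 5.0935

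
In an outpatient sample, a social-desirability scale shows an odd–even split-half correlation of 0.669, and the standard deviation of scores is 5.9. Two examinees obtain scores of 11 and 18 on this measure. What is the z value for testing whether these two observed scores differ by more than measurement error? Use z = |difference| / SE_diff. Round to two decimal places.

r_full = 2·0.669 / (1 + 0.669) ≈ 0.8017
The standard error of measurement is 5.9000*√(1 − 0.8017) ≈ 5.9000*0.4453 ≈ 2.6275.
SE_diff = SEM * √2 ≈ 2.6275 * 1.4142 ≈ 3.7158
z = 7 / 3.7158 ≈ 1.8838

1.88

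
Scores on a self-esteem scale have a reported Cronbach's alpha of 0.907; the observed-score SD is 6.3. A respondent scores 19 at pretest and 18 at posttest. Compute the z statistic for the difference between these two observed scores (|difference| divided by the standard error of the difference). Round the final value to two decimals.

SEM = 6.30000*√(1 − 0.90700) ≈ 1.92124
SE_diff = √2 * SEM ≈ 2.71705
z = |19 − 18| / 2.71705 = 1 / 2.71705 ≈ 0.36805

0.37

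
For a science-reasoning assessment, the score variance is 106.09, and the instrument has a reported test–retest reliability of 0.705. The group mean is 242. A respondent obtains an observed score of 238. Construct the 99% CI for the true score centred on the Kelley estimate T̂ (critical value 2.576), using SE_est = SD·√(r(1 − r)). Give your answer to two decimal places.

SD = √106.09 = 10.300
T̂ = 0.705(238) + 0.295(242) ≈ 239.180
SE_est = SD × √(r(1 − r)) = 10.300 × √0.208 ≈ 10.300 × 0.456 ≈ 4.697
99% CI: 239.180 ± 12.100 ≈ (227.080, 251.280)

[227.08, 251.28]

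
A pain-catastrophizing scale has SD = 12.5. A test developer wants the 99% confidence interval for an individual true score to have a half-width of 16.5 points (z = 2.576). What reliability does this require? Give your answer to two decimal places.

0.74

Required SEM = 16.5 / 2.576 ≈ 6.405
Required reliability = 1 − (SEM/SD)² = 1 − 0.263 ≈ 0.737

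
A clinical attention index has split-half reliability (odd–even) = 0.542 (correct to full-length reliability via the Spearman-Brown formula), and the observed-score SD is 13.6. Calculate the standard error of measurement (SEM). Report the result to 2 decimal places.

7.41

r_full = 2·0.542 / (1 + 0.542) ≈ 0.703
The standard error of measurement is 13.600×√(1 − 0.703) ≈ 13.600×0.545 ≈ 7.412.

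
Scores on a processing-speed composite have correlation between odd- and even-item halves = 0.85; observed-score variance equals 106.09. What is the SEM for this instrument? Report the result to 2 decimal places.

2.93

σ = 106.09^(1/2) = 10.300
Full-length reliability (Spearman-Brown) = 2(0.85)/(1+0.85) ≈ 0.919
SEM = 10.300*√(1 − 0.919) ≈ 2.933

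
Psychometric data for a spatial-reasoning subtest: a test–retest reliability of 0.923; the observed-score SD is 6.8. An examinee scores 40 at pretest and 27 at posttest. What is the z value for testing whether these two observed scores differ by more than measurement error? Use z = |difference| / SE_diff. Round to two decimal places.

SEM = 6.80000*√(1 − 0.92300) ≈ 1.88692
SE_diff = √2 * SEM ≈ 2.66851
z = 13 / 2.66851 ≈ 4.87163

4.87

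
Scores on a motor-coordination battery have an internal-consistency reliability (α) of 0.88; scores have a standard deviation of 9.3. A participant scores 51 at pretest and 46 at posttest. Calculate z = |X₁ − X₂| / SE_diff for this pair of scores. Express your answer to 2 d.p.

1.10

The standard error of measurement is 9.300*√(1 − 0.880) ≃ 9.300*0.346 ≃ 3.222.
SE_diff = SEM * √2 ≃ 3.222 * 1.414 ≃ 4.556
z = |51 − 46| / 4.556 = 5 / 4.556 ≃ 1.097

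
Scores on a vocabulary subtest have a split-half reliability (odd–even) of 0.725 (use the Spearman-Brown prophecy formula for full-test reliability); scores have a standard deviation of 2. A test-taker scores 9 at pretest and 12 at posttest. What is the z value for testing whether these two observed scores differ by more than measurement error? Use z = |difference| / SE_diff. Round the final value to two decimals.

2.66

r_full = 2·0.725 / (1 + 0.725) ≈ 0.8406
SEM = 2.0000 × √(1 − 0.8406) = 2.0000 × √0.1594 ≈ 2.0000 × 0.3993 ≈ 0.7985
Standard error of the difference = 0.7985·√2 ≈ 1.1293
z = |9 − 12| / 1.1293 = 3 / 1.1293 ≈ 2.6565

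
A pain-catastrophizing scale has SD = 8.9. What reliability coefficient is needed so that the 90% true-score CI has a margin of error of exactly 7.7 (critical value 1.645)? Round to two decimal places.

0.72

SEM needed = half-width / z = 7.7/1.645 ≈ 4.68085
Required reliability = 1 − (SEM/SD)² = 1 − 0.27661 ≈ 0.72339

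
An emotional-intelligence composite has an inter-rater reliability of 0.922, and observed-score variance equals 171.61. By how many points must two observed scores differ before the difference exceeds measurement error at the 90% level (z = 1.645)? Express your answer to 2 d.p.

8.51

SD = √171.61 ≈ 13.1000
SEM = 13.1000×√(1 − 0.9220) ≈ 3.6586
SE_diff = SEM × √2 ≈ 3.6586 × 1.4142 ≈ 5.1741
Smallest detectable difference = 1.645×5.1741 ≈ 8.5114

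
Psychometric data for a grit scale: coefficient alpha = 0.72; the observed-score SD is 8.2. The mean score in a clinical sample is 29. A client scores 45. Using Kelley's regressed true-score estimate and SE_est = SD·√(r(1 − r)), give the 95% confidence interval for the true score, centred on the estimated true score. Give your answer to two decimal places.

[33.30, 47.74]

Estimated true score = 0.720×45 + (1 − 0.720)×29 ≈ 40.520
SE_est = SD × √(r(1 − r)) = 8.200 × √0.202 ≈ 8.200 × 0.449 ≈ 3.682
95% CI: 40.520 ± 7.216 ≈ (33.304, 47.736)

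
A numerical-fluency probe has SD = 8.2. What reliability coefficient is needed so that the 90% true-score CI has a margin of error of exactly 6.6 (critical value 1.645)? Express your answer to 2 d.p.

0.76

Required SEM = 6.6 / 1.645 ≈ 4.0122
r = 1 − (SEM / SD)² = 1 − (4.0122 / 8.2)² ≈ 1 − 0.2394 ≈ 0.7606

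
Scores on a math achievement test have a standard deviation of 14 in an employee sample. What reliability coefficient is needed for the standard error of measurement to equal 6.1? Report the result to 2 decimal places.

r = 1 − (6.100/14)² ≈ 1 − 0.190 ≈ 0.810

0.81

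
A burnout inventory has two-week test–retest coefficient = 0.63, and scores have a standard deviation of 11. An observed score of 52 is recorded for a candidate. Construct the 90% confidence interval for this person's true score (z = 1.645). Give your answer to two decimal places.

The standard error of measurement is 11.000×√(1 − 0.630) ≈ 11.000×0.608 ≈ 6.691.
Half-width = 1.645×6.691 ≈ 11.007
90% CI: 52 ± 11.007 = [40.993, 63.007]

[40.99, 63.01]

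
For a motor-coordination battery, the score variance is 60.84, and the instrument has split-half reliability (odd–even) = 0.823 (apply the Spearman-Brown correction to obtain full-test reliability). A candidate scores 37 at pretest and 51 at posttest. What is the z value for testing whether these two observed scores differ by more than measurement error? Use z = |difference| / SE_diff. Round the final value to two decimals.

σ = 60.84^(1/2) = 7.800
Full-length reliability (Spearman-Brown) = 2(0.823)/(1+0.823) ≈ 0.903
SEM = 7.800 * √(1 − 0.903) = 7.800 * √0.097 ≈ 7.800 * 0.312 ≈ 2.430
SE_diff = √2 * SEM ≈ 3.437
z = |37 − 51| / 3.437 = 14 / 3.437 ≈ 4.073

4.07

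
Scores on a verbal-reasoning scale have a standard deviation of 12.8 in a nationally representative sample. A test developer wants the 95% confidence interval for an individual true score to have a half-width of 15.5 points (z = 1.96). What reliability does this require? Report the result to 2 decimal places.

SEM needed = half-width / z = 15.5/1.96 ≈ 7.9082
r = 1 − (7.9082/12.8)² ≈ 1 − 0.3817 ≈ 0.6183

0.62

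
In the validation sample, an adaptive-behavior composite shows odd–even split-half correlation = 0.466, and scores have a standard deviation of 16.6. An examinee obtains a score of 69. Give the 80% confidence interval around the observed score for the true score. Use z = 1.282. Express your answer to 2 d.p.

[56.16, 81.84]

Spearman-Brown: r = 2(0.466) / (1 + 0.466) = 0.932 / 1.466 ≈ 0.636
SEM = 16.600 · √(1 − 0.636) = 16.600 · √0.364 ≈ 16.600 · 0.604 ≈ 10.019
1.282 · SEM ≈ 12.844
CI = 69 ± 12.844 → [56.156, 81.844]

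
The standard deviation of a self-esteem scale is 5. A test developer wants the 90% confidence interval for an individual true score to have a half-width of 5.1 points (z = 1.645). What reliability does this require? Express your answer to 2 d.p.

0.62

Required SEM = 5.1 / 1.645 ≈ 3.100
r = 1 − (SEM / SD)² = 1 − (3.100 / 5)² ≈ 1 − 0.384 ≈ 0.616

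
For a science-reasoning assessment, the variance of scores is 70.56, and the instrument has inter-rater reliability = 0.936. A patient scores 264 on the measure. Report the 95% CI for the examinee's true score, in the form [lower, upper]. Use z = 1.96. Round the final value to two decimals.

σ = 70.56^(1/2) = 8.4000
SEM = 8.4000·√(1 − 0.9360) ≃ 2.1251
Margin = 1.96 · 2.1251 ≃ 4.1651
CI = 264 ± 4.1651 → [259.8349, 268.1651]

[259.83, 268.17]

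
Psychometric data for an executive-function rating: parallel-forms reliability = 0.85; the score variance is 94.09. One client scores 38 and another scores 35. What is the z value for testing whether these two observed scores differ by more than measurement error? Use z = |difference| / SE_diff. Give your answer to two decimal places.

0.56

SD = √94.09 = 9.7000
SEM = 9.7000*√(1 − 0.8500) ≈ 3.7568
SE_diff = √2 * SEM ≈ 5.3129
z = |38 − 35| / 5.3129 = 3 / 5.3129 ≈ 0.5647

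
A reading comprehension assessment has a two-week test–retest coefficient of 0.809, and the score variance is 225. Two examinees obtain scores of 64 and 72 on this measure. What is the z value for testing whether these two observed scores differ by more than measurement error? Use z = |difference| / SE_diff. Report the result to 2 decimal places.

SD = √225 = 15.0000
SEM = 15.0000 * √(1 − 0.8090) = 15.0000 * √0.1910 ≈ 15.0000 * 0.4370 ≈ 6.5555
Standard error of the difference = 6.5555·√2 ≈ 9.2709
z = 8 / 9.2709 ≈ 0.8629

0.86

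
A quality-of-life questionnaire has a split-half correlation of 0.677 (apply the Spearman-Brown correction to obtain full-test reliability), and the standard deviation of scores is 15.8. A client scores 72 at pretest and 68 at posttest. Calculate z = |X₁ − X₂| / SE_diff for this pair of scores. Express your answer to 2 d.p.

Spearman-Brown: r = 2(0.677) / (1 + 0.677) = 1.354 / 1.677 ≈ 0.807
The standard error of measurement is 15.800*√(1 − 0.807) ≈ 15.800*0.439 ≈ 6.934.
SE_diff = √2 * SEM ≈ 9.806
z = 4 / 9.806 ≈ 0.408

0.41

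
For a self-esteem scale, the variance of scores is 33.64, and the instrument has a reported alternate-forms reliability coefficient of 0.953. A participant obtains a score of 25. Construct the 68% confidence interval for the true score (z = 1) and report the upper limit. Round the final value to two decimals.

26.26

SD = √33.64 = 5.80000
The standard error of measurement is 5.80000*√(1 − 0.95300) ≈ 5.80000*0.21679 ≈ 1.25741.
1 * SEM ≈ 1.25741
Upper limit = 25 + 1.25741 ≈ 26.25741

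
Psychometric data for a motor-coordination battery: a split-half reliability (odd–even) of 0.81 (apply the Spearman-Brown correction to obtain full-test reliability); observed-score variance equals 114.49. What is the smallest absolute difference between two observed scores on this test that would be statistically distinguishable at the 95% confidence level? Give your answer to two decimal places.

SD = √114.49 = 10.700
Spearman-Brown: r = 2(0.81) / (1 + 0.81) = 1.620 / 1.810 ≃ 0.895
SEM = 10.700 × √(1 − 0.895) = 10.700 × √0.105 ≃ 10.700 × 0.324 ≃ 3.467
SE_diff = SEM × √2 ≃ 3.467 × 1.414 ≃ 4.903
Minimum reliable difference = 1.96 × SE_diff ≃ 1.96 × 4.903 ≃ 9.609

9.61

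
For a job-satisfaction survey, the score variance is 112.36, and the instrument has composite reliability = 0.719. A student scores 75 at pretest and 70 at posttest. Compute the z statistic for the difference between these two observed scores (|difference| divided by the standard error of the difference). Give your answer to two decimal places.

SD = √112.36 = 10.6000
The standard error of measurement is 10.6000*√(1 − 0.7190) ≈ 10.6000*0.5301 ≈ 5.6190.
SE_diff = SEM * √2 ≈ 5.6190 * 1.4142 ≈ 7.9465
z = |75 − 70| / 7.9465 = 5 / 7.9465 ≈ 0.6292

0.63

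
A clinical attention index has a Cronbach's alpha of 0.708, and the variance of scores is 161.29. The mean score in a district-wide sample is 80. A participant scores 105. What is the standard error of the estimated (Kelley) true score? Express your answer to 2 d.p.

SD = √161.29 = 12.70000
SE_est = 12.70000·√[r(1 − r)] ≈ 5.77447

5.77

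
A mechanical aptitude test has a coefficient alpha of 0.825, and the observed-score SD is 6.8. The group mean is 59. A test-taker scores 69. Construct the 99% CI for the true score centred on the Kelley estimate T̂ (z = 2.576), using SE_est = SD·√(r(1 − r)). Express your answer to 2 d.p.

[60.59, 73.91]

Estimated true score = 0.8250*69 + (1 − 0.8250)*59 ≃ 67.2500
SE_est = 6.8000·√[r(1 − r)] ≃ 2.5838
CI = 67.2500 ± 2.576 * 2.5838 → [60.5942, 73.9058]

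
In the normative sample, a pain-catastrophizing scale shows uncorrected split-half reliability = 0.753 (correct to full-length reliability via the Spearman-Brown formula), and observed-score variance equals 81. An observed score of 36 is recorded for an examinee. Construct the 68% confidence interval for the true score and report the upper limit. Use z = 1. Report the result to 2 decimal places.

SD = √81 = 9.00000
Spearman-Brown: r = 2(0.753) / (1 + 0.753) = 1.50600 / 1.75300 ≈ 0.85910
The standard error of measurement is 9.00000×√(1 − 0.85910) ≈ 9.00000×0.37537 ≈ 3.37831.
1 × SEM ≈ 3.37831
Upper bound: 36 + 3.37831 = 39.37831

39.38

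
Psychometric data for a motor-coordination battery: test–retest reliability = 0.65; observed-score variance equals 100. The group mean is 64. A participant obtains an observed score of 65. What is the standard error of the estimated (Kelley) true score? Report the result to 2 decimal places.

4.77

SD = √100 ≈ 10.0000
SE_est = SD * √(r(1 − r)) = 10.0000 * √0.2275 ≈ 10.0000 * 0.4770 ≈ 4.7697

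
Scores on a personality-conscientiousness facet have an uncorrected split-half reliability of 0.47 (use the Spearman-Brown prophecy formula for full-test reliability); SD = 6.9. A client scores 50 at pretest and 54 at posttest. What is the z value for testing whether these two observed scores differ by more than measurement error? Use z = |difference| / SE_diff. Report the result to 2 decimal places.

Full-length reliability (Spearman-Brown) = 2(0.47)/(1+0.47) ≈ 0.6395
The standard error of measurement is 6.9000×√(1 − 0.6395) ≈ 6.9000×0.6005 ≈ 4.1431.
SE_diff = SEM × √2 ≈ 4.1431 × 1.4142 ≈ 5.8593
z = |50 − 54| / 5.8593 = 4 / 5.8593 ≈ 0.6827

0.68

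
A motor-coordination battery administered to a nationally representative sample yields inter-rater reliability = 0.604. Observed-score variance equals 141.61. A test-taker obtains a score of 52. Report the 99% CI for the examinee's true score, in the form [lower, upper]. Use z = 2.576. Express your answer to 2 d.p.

σ = 141.61^(1/2) = 11.9000
SEM = 11.9000 * √(1 − 0.6040) = 11.9000 * √0.3960 ≈ 11.9000 * 0.6293 ≈ 7.4885
Half-width = 2.576*7.4885 ≈ 19.2904
CI = 52 ± 19.2904 → [32.7096, 71.2904]

[32.71, 71.29]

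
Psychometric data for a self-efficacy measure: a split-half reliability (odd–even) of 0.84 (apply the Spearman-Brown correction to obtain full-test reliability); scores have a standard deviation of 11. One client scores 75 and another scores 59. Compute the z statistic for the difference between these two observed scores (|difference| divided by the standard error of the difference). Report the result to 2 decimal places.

3.49

Full-length reliability (Spearman-Brown) = 2(0.84)/(1+0.84) ≃ 0.91304
SEM = 11.00000 * √(1 − 0.91304) = 11.00000 * √0.08696 ≃ 11.00000 * 0.29488 ≃ 3.24372
SE_diff = SEM * √2 ≃ 3.24372 * 1.41421 ≃ 4.58732
z = 16 / 4.58732 ≃ 3.48788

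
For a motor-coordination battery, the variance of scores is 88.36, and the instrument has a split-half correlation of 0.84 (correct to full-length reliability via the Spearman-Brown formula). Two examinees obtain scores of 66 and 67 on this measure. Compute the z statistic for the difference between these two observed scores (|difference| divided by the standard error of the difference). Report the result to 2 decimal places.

0.26

SD = √88.36 = 9.4000
Full-length reliability (Spearman-Brown) = 2(0.84)/(1+0.84) ≈ 0.9130
The standard error of measurement is 9.4000*√(1 − 0.9130) ≈ 9.4000*0.2949 ≈ 2.7719.
SE_diff = SEM * √2 ≈ 2.7719 * 1.4142 ≈ 3.9201
z = |66 − 67| / 3.9201 = 1 / 3.9201 ≈ 0.2551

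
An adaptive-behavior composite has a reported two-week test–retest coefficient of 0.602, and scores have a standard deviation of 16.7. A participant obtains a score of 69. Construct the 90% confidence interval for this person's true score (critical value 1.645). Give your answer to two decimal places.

[51.67, 86.33]

The standard error of measurement is 16.700·√(1 − 0.602) ≈ 16.700·0.631 ≈ 10.536.
Margin = 1.645 · 10.536 ≈ 17.331
90% CI: 69 ± 17.331 = [51.669, 86.331]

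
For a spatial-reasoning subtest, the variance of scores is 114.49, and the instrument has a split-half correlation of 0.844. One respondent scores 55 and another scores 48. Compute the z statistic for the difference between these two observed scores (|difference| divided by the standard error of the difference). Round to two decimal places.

SD = √114.49 = 10.7000
Spearman-Brown: r = 2(0.844) / (1 + 0.844) = 1.6880 / 1.8440 ≈ 0.9154
SEM = 10.7000 × √(1 − 0.9154) = 10.7000 × √0.0846 ≈ 10.7000 × 0.2909 ≈ 3.1122
SE_diff = SEM × √2 ≈ 3.1122 × 1.4142 ≈ 4.4013
z = 7 / 4.4013 ≈ 1.5904

1.59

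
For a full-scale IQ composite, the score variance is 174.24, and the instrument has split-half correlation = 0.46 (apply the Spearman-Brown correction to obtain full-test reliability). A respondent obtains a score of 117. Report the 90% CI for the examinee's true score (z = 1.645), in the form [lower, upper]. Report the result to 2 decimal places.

SD = √174.24 = 13.2000
Full-length reliability (Spearman-Brown) = 2(0.46)/(1+0.46) ≈ 0.6301
The standard error of measurement is 13.2000·√(1 − 0.6301) ≈ 13.2000·0.6082 ≈ 8.0278.
1.645 · SEM ≈ 13.2057
Interval: (103.7943, 130.2057)

[103.79, 130.21]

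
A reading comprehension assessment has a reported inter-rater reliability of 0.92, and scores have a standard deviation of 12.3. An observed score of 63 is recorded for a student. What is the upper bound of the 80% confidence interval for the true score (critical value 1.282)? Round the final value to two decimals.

67.46

The standard error of measurement is 12.30000*√(1 − 0.92000) ≈ 12.30000*0.28284 ≈ 3.47897.
Margin = 1.282 * 3.47897 ≈ 4.46003
Upper bound: 63 + 4.46003 = 67.46003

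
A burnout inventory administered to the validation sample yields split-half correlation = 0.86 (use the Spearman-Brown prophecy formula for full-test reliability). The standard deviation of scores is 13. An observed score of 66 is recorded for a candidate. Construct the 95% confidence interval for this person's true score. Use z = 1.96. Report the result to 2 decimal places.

[59.01, 72.99]

Full-length reliability (Spearman-Brown) = 2(0.86)/(1+0.86) ≈ 0.925
SEM = 13.000·√(1 − 0.925) ≈ 3.567
Margin = 1.96 · 3.567 ≈ 6.990
CI = 66 ± 6.990 → [59.010, 72.990]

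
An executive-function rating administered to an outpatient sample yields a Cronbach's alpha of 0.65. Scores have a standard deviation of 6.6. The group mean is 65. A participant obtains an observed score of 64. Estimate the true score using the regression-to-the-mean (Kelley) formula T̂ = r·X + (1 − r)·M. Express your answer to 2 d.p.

64.35

T̂ = 0.6500(64) + 0.3500(65) ≃ 64.3500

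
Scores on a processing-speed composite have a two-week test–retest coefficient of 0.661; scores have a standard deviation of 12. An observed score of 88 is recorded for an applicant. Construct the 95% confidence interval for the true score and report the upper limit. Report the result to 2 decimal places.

The standard error of measurement is 12.000*√(1 − 0.661) ≈ 12.000*0.582 ≈ 6.987.
Margin = 1.96 * 6.987 ≈ 13.694
Upper bound: 88 + 13.694 = 101.694

101.69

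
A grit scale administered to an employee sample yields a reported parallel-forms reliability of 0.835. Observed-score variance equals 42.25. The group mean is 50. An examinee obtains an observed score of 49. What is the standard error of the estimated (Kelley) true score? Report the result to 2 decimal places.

σ = 42.25^(1/2) = 6.50000
SE_est = SD * √(r(1 − r)) = 6.50000 * √0.13778 ≃ 6.50000 * 0.37118 ≃ 2.41267

2.41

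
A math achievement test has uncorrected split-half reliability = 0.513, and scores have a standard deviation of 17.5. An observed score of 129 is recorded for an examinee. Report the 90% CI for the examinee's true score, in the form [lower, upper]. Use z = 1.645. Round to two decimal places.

Spearman-Brown: r = 2(0.513) / (1 + 0.513) = 1.02600 / 1.51300 ≈ 0.67812
SEM = 17.50000×√(1 − 0.67812) ≈ 9.92849
1.645 × SEM ≈ 16.33236
90% CI: 129 ± 16.33236 = [112.66764, 145.33236]

[112.67, 145.33]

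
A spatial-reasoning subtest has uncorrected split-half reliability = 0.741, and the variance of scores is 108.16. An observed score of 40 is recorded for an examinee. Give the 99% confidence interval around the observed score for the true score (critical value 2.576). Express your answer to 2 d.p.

[29.67, 50.33]

SD = √108.16 = 10.4000
Spearman-Brown: r = 2(0.741) / (1 + 0.741) = 1.4820 / 1.7410 ≈ 0.8512
The standard error of measurement is 10.4000×√(1 − 0.8512) ≈ 10.4000×0.3857 ≈ 4.0113.
Half-width = 2.576×4.0113 ≈ 10.3331
Interval: (29.6669, 50.3331)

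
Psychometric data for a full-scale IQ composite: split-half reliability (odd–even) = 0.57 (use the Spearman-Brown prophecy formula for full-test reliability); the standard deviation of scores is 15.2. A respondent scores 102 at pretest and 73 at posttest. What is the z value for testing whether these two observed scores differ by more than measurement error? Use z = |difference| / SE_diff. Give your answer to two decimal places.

r_full = 2·0.57 / (1 + 0.57) ≈ 0.72611
SEM = 15.20000 · √(1 − 0.72611) = 15.20000 · √0.27389 ≈ 15.20000 · 0.52334 ≈ 7.95478
Standard error of the difference = 7.95478·√2 ≈ 11.24975
z = 29 / 11.24975 ≈ 2.57783

2.58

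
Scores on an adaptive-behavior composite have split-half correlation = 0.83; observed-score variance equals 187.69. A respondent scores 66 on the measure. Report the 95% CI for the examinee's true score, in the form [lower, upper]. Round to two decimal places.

[57.82, 74.18]

SD = √187.69 ≈ 13.700
Full-length reliability (Spearman-Brown) = 2(0.83)/(1+0.83) ≈ 0.907
The standard error of measurement is 13.700×√(1 − 0.907) ≈ 13.700×0.305 ≈ 4.176.
Margin = 1.96 × 4.176 ≈ 8.184
95% CI: 66 ± 8.184 = [57.816, 74.184]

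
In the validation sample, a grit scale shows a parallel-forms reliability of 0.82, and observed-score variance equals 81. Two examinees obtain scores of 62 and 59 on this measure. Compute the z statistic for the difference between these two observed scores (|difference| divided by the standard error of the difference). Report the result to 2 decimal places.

SD = √81 ≈ 9.000
SEM = 9.000*√(1 − 0.820) ≈ 3.818
Standard error of the difference = 3.818·√2 ≈ 5.400
z = |62 − 59| / 5.400 = 3 / 5.400 ≈ 0.556

0.56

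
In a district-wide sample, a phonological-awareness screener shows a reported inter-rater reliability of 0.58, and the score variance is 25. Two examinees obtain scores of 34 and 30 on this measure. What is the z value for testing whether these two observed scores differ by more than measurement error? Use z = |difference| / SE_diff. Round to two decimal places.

σ = 25^(1/2) = 5.000
SEM = 5.000*√(1 − 0.580) ≈ 3.240
SE_diff = SEM * √2 ≈ 3.240 * 1.414 ≈ 4.583
z = 4 / 4.583 ≈ 0.873

0.87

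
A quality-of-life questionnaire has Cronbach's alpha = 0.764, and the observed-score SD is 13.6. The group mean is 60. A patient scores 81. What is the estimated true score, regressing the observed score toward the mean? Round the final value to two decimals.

76.04

T̂ = 0.764(81) + 0.236(60) ≃ 76.044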